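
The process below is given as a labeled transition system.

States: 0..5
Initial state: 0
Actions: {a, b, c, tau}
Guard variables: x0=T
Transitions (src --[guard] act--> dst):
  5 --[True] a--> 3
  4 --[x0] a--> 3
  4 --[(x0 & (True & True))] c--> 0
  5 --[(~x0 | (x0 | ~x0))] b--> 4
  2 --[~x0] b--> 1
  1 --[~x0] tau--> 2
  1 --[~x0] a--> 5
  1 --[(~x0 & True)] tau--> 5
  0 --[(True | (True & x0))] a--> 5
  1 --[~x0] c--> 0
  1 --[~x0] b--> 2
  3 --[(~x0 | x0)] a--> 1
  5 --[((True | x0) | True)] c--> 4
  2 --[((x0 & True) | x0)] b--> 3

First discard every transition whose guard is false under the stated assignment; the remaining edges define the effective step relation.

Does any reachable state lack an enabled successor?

Answer: DEADLOCK at state 1

Analysis:
Reachable = {0,1,3,4,5}
  0: a→5  [1 out]
  1: ∅  [deadlock]
  3: a→1  [1 out]
  4: a→3  c→0  [2 out]
  5: a→3  b→4  c→4  [3 out]
Path to 1: a·a·a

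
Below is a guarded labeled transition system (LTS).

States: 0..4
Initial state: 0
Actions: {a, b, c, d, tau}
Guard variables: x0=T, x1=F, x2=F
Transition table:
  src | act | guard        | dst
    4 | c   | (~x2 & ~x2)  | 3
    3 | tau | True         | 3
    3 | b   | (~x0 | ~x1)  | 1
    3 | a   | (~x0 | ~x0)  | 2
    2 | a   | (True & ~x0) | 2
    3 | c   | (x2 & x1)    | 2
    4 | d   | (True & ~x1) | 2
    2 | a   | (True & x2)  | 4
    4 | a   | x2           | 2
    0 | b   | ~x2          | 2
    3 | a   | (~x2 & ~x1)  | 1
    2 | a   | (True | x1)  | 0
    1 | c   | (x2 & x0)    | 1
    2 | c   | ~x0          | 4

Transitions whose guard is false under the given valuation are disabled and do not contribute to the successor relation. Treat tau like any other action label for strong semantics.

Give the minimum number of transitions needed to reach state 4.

BFS to 4:
  Layer 0: {0}
  Layer 1: {2}
4 never appears.

Answer: UNREACHABLE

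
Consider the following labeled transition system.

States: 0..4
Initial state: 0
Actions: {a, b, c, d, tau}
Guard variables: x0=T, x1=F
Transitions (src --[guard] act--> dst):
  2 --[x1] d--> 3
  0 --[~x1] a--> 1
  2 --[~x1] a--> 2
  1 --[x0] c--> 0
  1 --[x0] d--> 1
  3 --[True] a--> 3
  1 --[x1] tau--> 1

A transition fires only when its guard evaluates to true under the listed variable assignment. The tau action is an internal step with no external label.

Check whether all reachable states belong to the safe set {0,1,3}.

Allowed set {0,1,3}
Reachable = {0,1}
  0: ✓
  1: ✓

Answer: INVARIANT HOLDS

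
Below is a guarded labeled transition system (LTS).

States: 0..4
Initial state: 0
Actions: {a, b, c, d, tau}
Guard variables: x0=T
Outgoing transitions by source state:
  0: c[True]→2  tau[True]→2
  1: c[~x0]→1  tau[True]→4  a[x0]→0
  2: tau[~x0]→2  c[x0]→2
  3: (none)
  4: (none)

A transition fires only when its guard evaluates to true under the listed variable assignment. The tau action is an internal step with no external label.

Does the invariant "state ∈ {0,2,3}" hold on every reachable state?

Inv-set: {0,2,3}
R = {0,2}
  0: safe
  2: safe

Answer: INVARIANT HOLDS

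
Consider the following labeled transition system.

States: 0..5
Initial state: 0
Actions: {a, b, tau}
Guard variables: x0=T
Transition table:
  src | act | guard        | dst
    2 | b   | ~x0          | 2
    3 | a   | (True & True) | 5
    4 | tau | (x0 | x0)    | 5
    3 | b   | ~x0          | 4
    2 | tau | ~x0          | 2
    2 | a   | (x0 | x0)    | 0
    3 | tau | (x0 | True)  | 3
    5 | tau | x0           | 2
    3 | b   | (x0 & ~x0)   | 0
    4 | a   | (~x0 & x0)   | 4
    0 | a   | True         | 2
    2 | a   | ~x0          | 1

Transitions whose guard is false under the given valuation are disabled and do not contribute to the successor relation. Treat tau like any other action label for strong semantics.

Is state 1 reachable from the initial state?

After dropping false guards: 6 live edges.
Layer 0: {0}
Layer 1: {2}  cumulative {0,2}
Reachable = {0,2}

Answer: UNREACHABLE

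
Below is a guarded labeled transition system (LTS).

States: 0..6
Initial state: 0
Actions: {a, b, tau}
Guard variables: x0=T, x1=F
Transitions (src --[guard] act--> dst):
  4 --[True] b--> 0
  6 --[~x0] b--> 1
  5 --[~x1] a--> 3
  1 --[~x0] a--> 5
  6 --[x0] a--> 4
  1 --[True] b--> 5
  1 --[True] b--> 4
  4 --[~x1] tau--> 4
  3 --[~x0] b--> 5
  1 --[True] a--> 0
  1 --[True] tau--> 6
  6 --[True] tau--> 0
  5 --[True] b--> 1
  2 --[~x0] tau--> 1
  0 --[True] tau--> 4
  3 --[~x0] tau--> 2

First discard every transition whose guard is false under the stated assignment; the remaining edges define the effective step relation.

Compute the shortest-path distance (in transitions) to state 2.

BFS to 2:
  depth 0: {0}
  depth 1: {4}
2 never appears.

Answer: UNREACHABLE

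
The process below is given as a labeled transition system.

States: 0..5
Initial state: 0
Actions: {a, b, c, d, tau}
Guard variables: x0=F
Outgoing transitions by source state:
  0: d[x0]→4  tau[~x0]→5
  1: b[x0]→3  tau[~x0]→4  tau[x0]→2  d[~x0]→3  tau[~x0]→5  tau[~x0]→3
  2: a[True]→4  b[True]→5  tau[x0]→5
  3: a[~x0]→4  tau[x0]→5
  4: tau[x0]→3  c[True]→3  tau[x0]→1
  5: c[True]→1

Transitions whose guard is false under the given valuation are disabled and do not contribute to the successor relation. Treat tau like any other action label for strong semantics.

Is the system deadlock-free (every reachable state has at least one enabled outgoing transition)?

Reach set: {0,1,3,4,5}
  0: tau→5  [deg 1]
  1: d→3  tau→3  tau→4  tau→5  [deg 4]
  3: a→4  [deg 1]
  4: c→3  [deg 1]
  5: c→1  [deg 1]

Answer: DEADLOCK-FREE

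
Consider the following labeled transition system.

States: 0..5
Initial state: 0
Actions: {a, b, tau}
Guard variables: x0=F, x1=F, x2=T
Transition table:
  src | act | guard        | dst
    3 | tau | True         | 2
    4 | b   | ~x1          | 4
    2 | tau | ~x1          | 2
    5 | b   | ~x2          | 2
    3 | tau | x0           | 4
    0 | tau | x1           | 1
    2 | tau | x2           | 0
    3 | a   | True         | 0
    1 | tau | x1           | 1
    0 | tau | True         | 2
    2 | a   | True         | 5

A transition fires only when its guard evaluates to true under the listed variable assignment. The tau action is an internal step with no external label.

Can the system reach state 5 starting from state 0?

Answer: REACHABLE

Analysis:
After dropping false guards: 7 live edges.
L0 = {0}
L1 = {2}  total {0,2}
L2 = {5}  total {0,2,5}
Reach set: {0,2,5}
trace reaching 5: tau·a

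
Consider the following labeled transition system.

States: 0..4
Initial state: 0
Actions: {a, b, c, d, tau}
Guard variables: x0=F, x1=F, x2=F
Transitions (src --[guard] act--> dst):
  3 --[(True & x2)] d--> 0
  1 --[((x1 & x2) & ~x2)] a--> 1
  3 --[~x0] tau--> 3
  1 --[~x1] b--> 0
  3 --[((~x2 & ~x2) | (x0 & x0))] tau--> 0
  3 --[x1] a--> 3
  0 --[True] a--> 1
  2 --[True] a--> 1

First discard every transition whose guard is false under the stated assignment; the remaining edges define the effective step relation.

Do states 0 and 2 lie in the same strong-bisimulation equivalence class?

Refine partition for ~:
  P[0] = {{0,1,2,3,4}}
  P[1] = {{0,2},{1},{3},{4}}
4 equivalence class(es) (converged in 2)
[0]={0,2}  [2]={0,2}

Answer: BISIMILAR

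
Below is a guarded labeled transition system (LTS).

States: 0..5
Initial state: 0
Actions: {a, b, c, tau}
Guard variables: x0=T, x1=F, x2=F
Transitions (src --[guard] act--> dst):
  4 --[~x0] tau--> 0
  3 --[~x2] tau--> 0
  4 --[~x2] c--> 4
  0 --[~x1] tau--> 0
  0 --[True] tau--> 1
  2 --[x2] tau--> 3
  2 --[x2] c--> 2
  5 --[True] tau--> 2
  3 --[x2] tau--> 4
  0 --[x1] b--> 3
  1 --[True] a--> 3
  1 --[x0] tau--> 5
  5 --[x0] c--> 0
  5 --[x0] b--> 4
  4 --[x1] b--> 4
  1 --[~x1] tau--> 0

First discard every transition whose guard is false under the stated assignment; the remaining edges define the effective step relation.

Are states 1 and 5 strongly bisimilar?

Refine partition for ~:
  P[0] = {{0,1,2,3,4,5}}
  P[1] = {{0,3},{1},{2},{4},{5}}
  P[2] = {{0},{1},{2},{3},{4},{5}}
6 equivalence class(es) (converged in 3)
[1]={1}  [5]={5}

Answer: NOT BISIMILAR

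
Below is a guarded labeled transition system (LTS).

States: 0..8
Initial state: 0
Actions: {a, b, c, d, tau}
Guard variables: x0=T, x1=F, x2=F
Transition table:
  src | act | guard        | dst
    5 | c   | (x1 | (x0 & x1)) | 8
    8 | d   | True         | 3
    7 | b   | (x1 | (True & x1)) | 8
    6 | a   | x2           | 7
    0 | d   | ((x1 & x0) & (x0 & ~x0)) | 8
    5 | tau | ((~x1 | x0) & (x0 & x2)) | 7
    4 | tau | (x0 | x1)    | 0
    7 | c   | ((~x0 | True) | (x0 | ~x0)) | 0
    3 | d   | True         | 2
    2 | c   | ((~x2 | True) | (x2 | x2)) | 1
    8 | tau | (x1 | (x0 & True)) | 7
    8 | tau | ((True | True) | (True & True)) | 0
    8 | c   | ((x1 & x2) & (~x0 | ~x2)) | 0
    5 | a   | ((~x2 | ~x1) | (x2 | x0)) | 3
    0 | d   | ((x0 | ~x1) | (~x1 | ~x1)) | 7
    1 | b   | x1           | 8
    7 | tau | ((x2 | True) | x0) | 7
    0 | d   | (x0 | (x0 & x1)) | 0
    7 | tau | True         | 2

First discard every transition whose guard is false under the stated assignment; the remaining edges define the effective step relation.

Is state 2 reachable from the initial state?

Answer: REACHABLE

Analysis:
After dropping false guards: 12 live edges.
L0 = {0}
L1 = {7}  total {0,7}
L2 = {2}  total {0,2,7}
L3 = {1}  total {0,1,2,7}
Reachable = {0,1,2,7}
trace reaching 2: d·tau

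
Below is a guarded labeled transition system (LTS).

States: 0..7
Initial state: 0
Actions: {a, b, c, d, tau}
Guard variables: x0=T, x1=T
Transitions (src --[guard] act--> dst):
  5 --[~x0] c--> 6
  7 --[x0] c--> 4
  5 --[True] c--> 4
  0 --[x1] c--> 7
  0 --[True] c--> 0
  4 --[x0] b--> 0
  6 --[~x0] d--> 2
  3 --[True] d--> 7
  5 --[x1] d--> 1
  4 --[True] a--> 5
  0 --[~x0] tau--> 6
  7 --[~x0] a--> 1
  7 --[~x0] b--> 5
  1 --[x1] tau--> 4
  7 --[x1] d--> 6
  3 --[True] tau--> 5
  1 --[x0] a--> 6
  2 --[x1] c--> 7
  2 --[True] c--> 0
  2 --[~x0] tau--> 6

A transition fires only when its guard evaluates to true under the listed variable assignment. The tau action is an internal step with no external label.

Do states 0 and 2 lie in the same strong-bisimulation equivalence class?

Refine partition for ~:
  P[0] = {{0,1,2,3,4,5,6,7}}
  P[1] = {{0,2},{1},{3},{4},{5,7},{6}}
  P[2] = {{0,2},{1},{3},{4},{5},{6},{7}}
7 equivalence class(es) (converged in 3)
[0]={0,2}  [2]={0,2}

Answer: BISIMILAR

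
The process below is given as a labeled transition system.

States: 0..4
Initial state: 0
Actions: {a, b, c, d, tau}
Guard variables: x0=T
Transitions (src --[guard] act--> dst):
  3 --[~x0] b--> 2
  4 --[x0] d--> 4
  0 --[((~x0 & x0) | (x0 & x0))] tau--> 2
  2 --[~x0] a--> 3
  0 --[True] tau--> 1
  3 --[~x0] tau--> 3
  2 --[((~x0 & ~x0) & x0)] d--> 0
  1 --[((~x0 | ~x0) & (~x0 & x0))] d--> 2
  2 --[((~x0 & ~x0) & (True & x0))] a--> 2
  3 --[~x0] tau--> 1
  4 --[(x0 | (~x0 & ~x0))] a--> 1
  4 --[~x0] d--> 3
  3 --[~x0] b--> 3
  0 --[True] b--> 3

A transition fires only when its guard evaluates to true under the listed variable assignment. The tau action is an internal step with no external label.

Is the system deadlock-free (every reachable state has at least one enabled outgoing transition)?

R = {0,1,2,3}
  0: b→3  tau→1  tau→2  [deg 3]
  1: ∅  [STUCK]
  2: ∅  [STUCK]
  3: ∅  [STUCK]
witness 1: tau

Answer: DEADLOCK at state 1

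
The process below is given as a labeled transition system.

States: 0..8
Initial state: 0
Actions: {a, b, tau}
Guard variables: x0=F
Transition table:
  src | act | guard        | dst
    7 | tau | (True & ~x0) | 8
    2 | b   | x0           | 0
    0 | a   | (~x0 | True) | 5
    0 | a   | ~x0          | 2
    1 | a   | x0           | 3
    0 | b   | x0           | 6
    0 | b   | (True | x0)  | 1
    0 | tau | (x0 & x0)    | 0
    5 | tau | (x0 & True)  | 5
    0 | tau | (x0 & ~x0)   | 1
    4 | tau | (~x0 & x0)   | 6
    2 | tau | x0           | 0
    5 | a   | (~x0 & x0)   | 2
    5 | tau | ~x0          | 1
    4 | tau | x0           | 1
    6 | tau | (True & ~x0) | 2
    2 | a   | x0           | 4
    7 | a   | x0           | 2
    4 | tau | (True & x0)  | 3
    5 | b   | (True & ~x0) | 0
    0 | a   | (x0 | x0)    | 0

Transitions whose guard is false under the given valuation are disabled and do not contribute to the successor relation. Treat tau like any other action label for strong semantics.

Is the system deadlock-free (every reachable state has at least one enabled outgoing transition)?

Answer: DEADLOCK at state 1

Working:
Reach set: {0,1,2,5}
  0: a→2  a→5  b→1  [3 out]
  1: ∅  [no exit]
  2: ∅  [no exit]
  5: b→0  tau→1  [2 out]
trace reaching 1: b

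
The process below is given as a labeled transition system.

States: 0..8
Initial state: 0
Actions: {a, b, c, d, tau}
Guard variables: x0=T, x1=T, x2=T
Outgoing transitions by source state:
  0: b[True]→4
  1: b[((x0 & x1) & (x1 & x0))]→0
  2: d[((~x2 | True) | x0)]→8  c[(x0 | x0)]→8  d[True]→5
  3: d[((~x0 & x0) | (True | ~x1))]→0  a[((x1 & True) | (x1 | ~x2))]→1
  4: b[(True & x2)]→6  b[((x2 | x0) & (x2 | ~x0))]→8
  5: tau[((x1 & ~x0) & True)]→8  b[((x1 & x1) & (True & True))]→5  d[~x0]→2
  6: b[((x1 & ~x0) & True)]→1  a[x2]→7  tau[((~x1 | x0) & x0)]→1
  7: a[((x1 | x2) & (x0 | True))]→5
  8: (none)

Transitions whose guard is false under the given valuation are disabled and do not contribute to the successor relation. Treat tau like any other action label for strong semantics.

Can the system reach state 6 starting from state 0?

Answer: REACHABLE

Trace:
13 transition(s) survive guard evaluation.
L0 = {0}
L1 = {4}  cumulative {0,4}
L2 = {6,8}  cumulative {0,4,6,8}
L3 = {1,7}  cumulative {0,1,4,6,7,8}
L4 = {5}  cumulative {0,1,4,5,6,7,8}
Reachable = {0,1,4,5,6,7,8}
trace reaching 6: b·b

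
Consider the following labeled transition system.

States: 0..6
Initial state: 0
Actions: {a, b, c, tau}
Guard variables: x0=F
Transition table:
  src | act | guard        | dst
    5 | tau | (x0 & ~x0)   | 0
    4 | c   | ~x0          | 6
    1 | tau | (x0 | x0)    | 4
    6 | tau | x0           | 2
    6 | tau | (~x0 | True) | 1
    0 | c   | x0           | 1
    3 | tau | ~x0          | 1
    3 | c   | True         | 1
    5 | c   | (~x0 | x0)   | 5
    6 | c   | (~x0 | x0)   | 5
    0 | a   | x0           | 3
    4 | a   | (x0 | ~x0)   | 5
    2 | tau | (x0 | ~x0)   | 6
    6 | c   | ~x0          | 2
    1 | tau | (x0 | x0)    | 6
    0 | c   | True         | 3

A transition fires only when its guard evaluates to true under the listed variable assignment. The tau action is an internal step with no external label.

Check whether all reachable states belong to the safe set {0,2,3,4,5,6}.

Inv-set: {0,2,3,4,5,6}
Reachable = {0,1,3}
  0: safe
  1: outside
  3: safe
witness against invariant: c·tau → 1

Answer: INVARIANT VIOLATED at state 1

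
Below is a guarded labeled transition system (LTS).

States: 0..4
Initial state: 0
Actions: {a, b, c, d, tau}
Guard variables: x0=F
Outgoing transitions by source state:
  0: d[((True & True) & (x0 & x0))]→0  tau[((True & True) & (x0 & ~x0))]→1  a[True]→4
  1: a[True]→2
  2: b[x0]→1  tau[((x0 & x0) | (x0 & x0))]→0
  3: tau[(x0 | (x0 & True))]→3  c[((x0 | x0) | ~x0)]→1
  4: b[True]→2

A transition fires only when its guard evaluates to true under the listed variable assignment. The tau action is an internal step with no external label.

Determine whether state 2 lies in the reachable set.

Guard filter leaves 4 enabled edge(s).
Layer 0: {0}
Layer 1: {4}  now seen {0,4}
Layer 2: {2}  now seen {0,2,4}
Reachable = {0,2,4}
Path to 2: a·b

Answer: REACHABLE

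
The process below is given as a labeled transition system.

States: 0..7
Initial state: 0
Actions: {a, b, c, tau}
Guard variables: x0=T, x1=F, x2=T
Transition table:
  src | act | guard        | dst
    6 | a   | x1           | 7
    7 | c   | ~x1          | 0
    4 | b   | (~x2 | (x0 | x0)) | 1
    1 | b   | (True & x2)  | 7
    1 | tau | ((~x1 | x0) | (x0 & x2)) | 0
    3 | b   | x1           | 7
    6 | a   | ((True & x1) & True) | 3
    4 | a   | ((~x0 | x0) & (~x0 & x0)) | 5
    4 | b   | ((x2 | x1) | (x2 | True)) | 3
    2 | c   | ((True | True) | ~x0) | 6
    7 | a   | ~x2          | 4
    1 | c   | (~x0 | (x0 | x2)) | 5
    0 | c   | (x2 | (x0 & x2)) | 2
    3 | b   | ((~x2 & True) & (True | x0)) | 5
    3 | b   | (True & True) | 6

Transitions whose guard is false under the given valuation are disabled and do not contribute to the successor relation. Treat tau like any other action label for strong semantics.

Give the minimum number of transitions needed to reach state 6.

Layered search for 6:
  Layer 0: {0}
  Layer 1: {2}
  Layer 2: {6}
first hit 6 at d=2 via c·c

Answer: 2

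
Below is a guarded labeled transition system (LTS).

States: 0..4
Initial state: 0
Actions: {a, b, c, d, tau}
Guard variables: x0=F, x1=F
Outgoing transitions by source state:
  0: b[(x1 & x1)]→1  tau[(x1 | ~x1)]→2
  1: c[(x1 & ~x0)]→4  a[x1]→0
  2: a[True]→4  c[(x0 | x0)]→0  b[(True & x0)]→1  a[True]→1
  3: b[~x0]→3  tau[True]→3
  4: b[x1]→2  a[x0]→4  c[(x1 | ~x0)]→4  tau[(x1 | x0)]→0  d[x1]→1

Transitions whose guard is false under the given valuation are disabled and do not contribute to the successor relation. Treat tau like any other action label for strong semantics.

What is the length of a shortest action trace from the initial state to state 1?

Breadth-first toward 1:
  Layer 0: {0}
  Layer 1: {2}
  Layer 2: {1,4}
depth(1)=2, e.g. tau·a

Answer: 2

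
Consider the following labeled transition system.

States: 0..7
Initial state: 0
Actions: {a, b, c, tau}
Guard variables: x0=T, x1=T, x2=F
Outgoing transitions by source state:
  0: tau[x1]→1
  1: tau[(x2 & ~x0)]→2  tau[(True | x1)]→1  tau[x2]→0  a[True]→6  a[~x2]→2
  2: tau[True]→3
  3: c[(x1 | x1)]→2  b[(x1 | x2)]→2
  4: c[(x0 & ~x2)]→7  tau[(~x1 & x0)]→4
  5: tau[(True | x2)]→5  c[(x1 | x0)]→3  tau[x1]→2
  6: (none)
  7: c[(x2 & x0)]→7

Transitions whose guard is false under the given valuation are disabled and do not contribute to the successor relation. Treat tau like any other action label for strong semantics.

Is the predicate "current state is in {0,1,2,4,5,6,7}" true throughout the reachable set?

Allowed set {0,1,2,4,5,6,7}
Reach set: {0,1,2,3,6}
  0: ✓
  1: ✓
  2: ✓
  3: ✗ unsafe
  6: ✓
reach 3 via tau·a·tau — violates

Answer: INVARIANT VIOLATED at state 3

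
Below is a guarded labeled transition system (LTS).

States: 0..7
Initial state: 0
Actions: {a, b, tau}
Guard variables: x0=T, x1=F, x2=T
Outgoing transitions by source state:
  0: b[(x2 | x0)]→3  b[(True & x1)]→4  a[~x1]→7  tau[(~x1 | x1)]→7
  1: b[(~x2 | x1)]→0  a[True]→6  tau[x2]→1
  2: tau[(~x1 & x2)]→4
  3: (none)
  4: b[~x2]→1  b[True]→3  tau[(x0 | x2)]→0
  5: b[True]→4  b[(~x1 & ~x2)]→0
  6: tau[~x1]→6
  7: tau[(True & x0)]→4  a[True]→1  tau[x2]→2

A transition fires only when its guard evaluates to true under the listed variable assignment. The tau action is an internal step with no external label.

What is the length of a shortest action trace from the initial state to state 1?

BFS to 1:
  L0 = {0}
  L1 = {3,7}
  L2 = {1,2,4}
1 enters at depth 2; path a·a

Answer: 2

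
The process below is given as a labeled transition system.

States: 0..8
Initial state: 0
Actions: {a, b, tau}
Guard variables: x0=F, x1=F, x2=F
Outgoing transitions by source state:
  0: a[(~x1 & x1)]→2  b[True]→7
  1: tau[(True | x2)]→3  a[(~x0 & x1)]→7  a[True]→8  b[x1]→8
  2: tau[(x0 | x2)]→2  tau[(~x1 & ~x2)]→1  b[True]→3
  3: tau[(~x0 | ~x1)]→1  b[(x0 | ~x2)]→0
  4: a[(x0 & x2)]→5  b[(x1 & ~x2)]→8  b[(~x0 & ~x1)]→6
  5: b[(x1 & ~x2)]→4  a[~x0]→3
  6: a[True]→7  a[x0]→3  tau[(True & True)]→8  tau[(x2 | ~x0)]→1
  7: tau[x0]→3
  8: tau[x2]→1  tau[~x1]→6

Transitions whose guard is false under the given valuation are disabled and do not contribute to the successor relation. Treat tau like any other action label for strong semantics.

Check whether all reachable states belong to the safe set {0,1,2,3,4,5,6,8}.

Answer: INVARIANT VIOLATED at state 7

Trace:
Safe = {0,1,2,3,4,5,6,8}
Reach set: {0,7}
  0: ✓
  7: VIOLATES
counterexample path to 7: b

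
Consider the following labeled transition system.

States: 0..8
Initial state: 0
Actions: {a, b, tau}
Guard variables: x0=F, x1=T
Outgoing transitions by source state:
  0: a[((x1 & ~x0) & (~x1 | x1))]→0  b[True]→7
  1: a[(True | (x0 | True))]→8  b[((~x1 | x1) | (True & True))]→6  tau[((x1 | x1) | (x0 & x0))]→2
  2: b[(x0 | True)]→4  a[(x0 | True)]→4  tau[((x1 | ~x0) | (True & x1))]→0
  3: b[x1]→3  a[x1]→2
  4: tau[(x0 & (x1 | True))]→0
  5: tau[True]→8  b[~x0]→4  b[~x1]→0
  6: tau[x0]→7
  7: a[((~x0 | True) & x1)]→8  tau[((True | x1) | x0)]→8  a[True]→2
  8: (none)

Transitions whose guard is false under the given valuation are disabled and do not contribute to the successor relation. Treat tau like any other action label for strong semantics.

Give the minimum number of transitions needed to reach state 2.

Layered search for 2:
  L0 = {0}
  L1 = {7}
  L2 = {2,8}
depth(2)=2, e.g. b·a

Answer: 2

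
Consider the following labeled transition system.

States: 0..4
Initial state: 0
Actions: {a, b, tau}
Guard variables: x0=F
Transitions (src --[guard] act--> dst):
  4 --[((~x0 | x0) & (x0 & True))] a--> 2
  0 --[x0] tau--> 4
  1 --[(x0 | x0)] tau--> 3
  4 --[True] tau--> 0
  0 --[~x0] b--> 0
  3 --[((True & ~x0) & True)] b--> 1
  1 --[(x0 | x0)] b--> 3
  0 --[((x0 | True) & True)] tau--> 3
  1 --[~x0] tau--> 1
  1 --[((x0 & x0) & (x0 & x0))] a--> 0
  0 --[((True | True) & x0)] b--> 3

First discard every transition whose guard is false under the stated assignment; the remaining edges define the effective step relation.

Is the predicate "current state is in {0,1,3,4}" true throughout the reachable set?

Allowed set {0,1,3,4}
Reach set: {0,1,3}
  0: ok
  1: ok
  3: ok

Answer: INVARIANT HOLDS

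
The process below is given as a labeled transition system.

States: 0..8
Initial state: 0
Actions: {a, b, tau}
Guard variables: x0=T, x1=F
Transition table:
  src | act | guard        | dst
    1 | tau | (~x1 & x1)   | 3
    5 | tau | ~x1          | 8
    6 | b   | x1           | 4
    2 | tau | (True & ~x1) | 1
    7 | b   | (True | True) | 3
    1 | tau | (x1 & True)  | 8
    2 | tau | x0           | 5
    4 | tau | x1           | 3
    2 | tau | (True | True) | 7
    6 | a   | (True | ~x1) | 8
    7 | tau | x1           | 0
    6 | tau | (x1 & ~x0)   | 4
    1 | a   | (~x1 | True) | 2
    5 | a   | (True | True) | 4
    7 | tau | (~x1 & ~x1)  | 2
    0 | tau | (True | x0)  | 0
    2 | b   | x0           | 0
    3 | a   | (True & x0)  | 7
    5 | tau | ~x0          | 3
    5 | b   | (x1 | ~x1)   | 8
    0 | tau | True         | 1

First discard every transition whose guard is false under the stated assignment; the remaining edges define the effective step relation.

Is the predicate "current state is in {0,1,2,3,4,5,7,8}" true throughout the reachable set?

Allowed set {0,1,2,3,4,5,7,8}
R = {0,1,2,3,4,5,7,8}
  0: ✓
  1: ✓
  2: ✓
  3: ✓
  4: ✓
  5: ✓
  7: ✓
  8: ✓

Answer: INVARIANT HOLDS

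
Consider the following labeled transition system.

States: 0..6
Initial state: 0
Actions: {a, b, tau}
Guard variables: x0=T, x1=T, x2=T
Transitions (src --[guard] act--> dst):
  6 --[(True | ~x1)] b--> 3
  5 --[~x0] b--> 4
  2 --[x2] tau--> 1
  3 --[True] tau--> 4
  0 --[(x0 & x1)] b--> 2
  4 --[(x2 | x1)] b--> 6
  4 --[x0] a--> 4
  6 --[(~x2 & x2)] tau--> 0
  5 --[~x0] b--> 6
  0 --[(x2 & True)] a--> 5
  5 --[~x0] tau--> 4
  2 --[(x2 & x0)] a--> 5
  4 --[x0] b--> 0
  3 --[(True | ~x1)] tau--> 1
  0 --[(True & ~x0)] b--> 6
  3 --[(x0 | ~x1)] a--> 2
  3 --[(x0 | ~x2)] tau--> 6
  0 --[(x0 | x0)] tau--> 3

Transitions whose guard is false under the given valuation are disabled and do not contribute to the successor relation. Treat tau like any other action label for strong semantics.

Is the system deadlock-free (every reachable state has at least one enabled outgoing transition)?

Answer: DEADLOCK at state 1

Trace:
Reachable = {0,1,2,3,4,5,6}
  0: a→5  b→2  tau→3  [3 exit(s)]
  1: ∅  [STUCK]
  2: a→5  tau→1  [2 exit(s)]
  3: a→2  tau→1  tau→4  tau→6  [4 exit(s)]
  4: a→4  b→0  b→6  [3 exit(s)]
  5: ∅  [STUCK]
  6: b→3  [1 exit(s)]
witness 1: b·tau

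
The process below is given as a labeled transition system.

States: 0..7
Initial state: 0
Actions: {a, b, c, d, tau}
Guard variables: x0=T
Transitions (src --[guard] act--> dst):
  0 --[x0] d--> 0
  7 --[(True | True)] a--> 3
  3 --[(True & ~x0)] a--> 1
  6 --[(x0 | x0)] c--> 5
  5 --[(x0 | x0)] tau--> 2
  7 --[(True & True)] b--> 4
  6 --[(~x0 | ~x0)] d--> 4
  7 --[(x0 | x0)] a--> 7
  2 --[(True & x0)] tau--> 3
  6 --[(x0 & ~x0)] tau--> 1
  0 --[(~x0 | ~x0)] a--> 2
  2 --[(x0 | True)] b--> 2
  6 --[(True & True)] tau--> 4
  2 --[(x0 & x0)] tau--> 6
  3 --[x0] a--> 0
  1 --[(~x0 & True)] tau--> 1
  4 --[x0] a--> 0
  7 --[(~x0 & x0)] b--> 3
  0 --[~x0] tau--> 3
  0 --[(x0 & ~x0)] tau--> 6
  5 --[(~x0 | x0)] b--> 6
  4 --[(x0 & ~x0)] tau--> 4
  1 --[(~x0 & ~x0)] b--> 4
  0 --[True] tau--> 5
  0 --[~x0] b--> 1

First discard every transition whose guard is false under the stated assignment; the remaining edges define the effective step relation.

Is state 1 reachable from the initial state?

Answer: UNREACHABLE

Working:
14 transition(s) survive guard evaluation.
L0 = {0}
L1 = {5}  cumulative {0,5}
L2 = {2,6}  cumulative {0,2,5,6}
L3 = {3,4}  cumulative {0,2,3,4,5,6}
Reachable = {0,2,3,4,5,6}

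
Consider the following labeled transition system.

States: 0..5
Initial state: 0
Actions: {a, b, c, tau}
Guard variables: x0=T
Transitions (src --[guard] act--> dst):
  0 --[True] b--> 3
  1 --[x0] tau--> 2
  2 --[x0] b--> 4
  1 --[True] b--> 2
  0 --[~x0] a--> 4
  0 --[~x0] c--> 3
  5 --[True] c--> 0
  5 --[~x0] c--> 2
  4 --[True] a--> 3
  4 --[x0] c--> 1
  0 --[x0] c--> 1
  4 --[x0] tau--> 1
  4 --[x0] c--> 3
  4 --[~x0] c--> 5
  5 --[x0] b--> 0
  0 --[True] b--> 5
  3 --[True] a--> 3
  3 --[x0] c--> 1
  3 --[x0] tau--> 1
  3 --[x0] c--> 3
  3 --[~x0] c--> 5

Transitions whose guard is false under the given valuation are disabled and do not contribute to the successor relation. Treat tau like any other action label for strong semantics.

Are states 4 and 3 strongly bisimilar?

Answer: BISIMILAR

Analysis:
Compute ~ classes (split until stable):
  π0 = {{0,1,2,3,4,5}}
  π1 = {{0,5},{1},{2},{3,4}}
  π2 = {{0},{1},{2},{3,4},{5}}
stable after 3 split(s): 5 block(s)
[4]={3,4}  [3]={3,4}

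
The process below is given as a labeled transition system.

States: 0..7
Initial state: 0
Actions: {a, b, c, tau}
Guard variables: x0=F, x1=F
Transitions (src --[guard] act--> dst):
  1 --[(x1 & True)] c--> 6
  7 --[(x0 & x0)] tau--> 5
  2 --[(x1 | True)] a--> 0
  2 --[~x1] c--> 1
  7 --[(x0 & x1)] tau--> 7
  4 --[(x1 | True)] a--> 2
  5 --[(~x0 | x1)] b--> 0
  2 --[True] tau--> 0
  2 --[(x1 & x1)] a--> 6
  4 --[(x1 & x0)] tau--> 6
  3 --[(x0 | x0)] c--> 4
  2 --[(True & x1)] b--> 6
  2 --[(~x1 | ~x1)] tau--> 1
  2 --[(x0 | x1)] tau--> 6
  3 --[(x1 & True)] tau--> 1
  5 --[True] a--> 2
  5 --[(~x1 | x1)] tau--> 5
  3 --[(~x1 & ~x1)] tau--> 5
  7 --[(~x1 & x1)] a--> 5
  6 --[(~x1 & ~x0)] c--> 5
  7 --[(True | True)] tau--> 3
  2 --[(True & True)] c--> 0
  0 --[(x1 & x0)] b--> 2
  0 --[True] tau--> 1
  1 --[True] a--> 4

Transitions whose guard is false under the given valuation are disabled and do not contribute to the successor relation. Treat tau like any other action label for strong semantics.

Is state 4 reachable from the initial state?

Answer: REACHABLE

Trace:
14 transition(s) survive guard evaluation.
Layer 0: {0}
Layer 1: {1}  now seen {0,1}
Layer 2: {4}  now seen {0,1,4}
Layer 3: {2}  now seen {0,1,2,4}
R = {0,1,2,4}
trace reaching 4: tau·a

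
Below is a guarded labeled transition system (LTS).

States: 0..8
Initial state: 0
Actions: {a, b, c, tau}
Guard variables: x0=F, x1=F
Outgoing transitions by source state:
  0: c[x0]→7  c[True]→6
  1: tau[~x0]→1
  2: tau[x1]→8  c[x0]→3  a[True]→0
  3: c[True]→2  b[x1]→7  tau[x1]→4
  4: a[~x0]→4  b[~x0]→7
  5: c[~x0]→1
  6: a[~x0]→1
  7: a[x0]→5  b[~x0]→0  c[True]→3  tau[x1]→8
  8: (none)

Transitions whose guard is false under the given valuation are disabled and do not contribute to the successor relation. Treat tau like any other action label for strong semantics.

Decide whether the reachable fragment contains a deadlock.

R = {0,1,6}
  0: c→6  [1 out]
  1: tau→1  [1 out]
  6: a→1  [1 out]

Answer: DEADLOCK-FREE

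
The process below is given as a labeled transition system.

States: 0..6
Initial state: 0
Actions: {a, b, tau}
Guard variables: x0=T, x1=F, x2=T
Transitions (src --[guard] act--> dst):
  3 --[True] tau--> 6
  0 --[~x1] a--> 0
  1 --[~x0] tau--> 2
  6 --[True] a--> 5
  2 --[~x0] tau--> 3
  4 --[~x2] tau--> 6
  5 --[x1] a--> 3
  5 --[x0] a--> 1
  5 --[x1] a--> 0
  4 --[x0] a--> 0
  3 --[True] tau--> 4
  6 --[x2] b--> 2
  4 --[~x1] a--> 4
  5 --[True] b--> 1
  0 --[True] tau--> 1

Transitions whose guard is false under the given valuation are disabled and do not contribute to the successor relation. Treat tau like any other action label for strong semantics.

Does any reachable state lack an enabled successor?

Reach set: {0,1}
  0: a→0  tau→1  [2 exit(s)]
  1: ∅  [STUCK]
trace reaching 1: tau

Answer: DEADLOCK at state 1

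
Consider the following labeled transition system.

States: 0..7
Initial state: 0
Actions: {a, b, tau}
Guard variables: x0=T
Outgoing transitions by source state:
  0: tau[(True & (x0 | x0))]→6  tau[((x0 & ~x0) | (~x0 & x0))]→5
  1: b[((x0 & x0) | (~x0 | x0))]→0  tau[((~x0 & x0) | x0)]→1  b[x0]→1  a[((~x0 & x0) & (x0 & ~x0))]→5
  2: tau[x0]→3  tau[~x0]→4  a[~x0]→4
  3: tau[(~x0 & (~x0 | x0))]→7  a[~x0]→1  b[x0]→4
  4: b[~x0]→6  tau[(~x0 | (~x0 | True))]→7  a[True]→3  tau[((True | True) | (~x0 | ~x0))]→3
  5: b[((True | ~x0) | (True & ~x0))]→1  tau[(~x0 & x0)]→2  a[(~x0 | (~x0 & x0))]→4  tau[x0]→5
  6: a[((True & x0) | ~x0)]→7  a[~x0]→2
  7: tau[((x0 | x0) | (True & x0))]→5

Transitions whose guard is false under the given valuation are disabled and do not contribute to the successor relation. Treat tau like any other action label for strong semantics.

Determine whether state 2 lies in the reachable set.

Answer: UNREACHABLE

Trace:
After dropping false guards: 13 live edges.
L0 = {0}
L1 = {6}  now seen {0,6}
L2 = {7}  now seen {0,6,7}
L3 = {5}  now seen {0,5,6,7}
L4 = {1}  now seen {0,1,5,6,7}
Reachable = {0,1,5,6,7}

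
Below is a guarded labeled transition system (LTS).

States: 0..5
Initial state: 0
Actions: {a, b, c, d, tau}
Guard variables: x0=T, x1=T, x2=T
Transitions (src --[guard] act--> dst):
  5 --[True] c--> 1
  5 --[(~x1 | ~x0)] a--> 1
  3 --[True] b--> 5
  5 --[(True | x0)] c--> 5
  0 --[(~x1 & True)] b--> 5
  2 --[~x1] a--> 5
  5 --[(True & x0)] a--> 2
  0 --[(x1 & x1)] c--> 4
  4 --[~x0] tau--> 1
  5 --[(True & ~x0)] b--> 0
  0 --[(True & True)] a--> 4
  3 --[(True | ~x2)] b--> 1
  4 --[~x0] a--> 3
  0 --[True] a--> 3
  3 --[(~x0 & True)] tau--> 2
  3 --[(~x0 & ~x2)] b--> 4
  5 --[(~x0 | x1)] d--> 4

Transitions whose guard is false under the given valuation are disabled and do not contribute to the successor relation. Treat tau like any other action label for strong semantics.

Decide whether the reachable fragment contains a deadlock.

Answer: DEADLOCK at state 1

Analysis:
Reachable = {0,1,2,3,4,5}
  0: a→3  a→4  c→4  [3 exit(s)]
  1: ∅  [STUCK]
  2: ∅  [STUCK]
  3: b→1  b→5  [2 exit(s)]
  4: ∅  [STUCK]
  5: a→2  c→1  c→5  d→4  [4 exit(s)]
Path to 1: a·b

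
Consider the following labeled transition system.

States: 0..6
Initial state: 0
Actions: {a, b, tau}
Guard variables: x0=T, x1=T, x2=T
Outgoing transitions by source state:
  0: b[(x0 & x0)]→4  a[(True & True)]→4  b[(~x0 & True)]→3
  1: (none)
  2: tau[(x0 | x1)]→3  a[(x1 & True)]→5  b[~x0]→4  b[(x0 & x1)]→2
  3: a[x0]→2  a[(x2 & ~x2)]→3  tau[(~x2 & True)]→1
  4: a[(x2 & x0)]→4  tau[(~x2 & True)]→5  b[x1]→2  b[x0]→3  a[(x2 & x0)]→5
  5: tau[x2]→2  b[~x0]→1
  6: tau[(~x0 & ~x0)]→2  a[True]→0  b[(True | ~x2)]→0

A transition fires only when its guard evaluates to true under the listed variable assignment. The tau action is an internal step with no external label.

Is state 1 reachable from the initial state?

Guard filter leaves 13 enabled edge(s).
depth 0: {0}
depth 1: {4}  cumulative {0,4}
depth 2: {2,3,5}  cumulative {0,2,3,4,5}
R = {0,2,3,4,5}

Answer: UNREACHABLE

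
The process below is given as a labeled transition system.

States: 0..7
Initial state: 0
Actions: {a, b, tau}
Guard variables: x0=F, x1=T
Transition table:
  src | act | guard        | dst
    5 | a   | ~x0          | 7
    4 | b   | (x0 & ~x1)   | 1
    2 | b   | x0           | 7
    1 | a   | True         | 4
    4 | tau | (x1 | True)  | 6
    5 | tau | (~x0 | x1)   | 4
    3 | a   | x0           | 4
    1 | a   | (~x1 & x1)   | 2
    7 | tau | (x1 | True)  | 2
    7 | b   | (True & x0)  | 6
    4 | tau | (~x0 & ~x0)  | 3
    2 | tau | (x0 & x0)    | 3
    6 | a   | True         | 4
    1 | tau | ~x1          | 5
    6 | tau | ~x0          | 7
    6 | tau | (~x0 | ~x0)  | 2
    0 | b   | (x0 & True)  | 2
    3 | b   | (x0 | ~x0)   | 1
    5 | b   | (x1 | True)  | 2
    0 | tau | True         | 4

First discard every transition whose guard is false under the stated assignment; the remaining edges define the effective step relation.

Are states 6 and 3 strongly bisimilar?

Answer: NOT BISIMILAR

Working:
Compute ~ classes (split until stable):
  P[0] = {{0,1,2,3,4,5,6,7}}
  P[1] = {{0,4,7},{1},{2},{3},{5},{6}}
  P[2] = {{0},{1},{2},{3},{4},{5},{6},{7}}
8 equivalence class(es) (converged in 3)
[6]={6}  [3]={3}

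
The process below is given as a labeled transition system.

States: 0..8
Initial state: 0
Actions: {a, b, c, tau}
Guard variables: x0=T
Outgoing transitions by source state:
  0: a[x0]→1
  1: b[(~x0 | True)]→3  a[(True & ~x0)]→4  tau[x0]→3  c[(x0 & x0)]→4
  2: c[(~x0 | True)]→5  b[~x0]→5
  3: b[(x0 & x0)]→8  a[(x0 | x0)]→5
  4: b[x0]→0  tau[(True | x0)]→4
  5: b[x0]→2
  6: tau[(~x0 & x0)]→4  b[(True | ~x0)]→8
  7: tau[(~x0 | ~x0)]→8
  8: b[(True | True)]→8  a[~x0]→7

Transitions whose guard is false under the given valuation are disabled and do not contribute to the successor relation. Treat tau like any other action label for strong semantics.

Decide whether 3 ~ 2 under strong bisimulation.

Answer: NOT BISIMILAR

Working:
Compute ~ classes (split until stable):
  π0 = {{0,1,2,3,4,5,6,7,8}}
  π1 = {{0},{1},{2},{3},{4},{5,6,8},{7}}
  π2 = {{0},{1},{2},{3},{4},{5},{6,8},{7}}
8 equivalence class(es) (converged in 3)
[3]={3}  [2]={2}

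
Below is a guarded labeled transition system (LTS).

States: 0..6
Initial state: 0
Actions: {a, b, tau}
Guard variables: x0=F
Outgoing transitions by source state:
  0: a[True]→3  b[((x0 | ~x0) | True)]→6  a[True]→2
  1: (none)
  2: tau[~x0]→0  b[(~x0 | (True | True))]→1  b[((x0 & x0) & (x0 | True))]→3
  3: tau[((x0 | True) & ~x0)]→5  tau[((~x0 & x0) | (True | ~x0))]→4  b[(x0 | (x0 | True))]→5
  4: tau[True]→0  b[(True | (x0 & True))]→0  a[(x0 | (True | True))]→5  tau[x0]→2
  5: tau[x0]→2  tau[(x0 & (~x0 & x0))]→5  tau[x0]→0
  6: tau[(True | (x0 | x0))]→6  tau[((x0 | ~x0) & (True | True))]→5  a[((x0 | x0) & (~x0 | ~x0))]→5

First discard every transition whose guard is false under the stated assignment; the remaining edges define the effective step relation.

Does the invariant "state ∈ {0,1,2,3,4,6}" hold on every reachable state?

Answer: INVARIANT VIOLATED at state 5

Trace:
Allowed set {0,1,2,3,4,6}
Reachable = {0,1,2,3,4,5,6}
  0: safe
  1: safe
  2: safe
  3: safe
  4: safe
  5: VIOLATES
  6: safe
counterexample path to 5: a·tau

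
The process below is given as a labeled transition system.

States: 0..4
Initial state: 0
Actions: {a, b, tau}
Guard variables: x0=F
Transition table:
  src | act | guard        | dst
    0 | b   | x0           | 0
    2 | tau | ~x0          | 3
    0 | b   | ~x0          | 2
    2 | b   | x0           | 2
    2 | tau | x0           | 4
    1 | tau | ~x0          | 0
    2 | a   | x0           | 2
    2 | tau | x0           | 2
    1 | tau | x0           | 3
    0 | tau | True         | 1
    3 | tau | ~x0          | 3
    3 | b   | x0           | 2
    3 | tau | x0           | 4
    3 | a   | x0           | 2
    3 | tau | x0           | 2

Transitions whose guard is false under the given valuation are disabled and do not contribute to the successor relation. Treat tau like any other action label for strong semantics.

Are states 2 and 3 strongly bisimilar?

Answer: BISIMILAR

Analysis:
Bisimulation quotient by refinement:
  π0 = {{0,1,2,3,4}}
  π1 = {{0},{1,2,3},{4}}
  π2 = {{0},{1},{2,3},{4}}
Fixed point at round 3; 4 class(es).
[2]={2,3}  [3]={2,3}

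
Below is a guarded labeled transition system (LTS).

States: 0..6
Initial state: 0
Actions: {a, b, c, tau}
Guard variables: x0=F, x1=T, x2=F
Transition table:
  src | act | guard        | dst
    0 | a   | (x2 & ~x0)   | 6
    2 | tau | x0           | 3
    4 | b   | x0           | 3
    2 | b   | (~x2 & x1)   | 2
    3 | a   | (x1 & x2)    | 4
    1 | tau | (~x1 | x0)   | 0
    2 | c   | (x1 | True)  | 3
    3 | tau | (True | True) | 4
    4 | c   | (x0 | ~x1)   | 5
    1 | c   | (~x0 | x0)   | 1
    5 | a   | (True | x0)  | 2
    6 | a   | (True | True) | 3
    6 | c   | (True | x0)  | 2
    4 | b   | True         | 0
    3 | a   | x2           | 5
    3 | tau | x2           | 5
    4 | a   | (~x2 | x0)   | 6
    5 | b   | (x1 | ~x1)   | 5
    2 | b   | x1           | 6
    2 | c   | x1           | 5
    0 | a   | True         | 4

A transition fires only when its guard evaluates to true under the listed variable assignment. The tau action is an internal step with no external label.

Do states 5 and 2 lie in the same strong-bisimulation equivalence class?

Compute ~ classes (split until stable):
  π0 = {{0,1,2,3,4,5,6}}
  π1 = {{0},{1},{2},{3},{4,5},{6}}
  π2 = {{0},{1},{2},{3},{4},{5},{6}}
stable after 3 split(s): 7 block(s)
[5]={5}  [2]={2}

Answer: NOT BISIMILAR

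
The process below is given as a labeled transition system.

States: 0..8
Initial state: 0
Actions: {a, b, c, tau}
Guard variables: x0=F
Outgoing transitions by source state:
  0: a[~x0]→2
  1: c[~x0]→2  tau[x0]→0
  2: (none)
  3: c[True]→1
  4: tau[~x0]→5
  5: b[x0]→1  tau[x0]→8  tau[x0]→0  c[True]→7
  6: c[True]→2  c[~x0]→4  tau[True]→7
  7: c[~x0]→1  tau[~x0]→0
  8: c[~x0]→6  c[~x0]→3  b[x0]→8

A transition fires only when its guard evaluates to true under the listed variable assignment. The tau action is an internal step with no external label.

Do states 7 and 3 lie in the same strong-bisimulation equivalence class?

Bisimulation quotient by refinement:
  P[0] = {{0,1,2,3,4,5,6,7,8}}
  P[1] = {{0},{1,3,5,8},{2},{4},{6,7}}
  P[2] = {{0},{1},{2},{3},{4},{5},{6},{7},{8}}
Fixed point at round 3; 9 class(es).
7∈{7}, 3∈{3}

Answer: NOT BISIMILAR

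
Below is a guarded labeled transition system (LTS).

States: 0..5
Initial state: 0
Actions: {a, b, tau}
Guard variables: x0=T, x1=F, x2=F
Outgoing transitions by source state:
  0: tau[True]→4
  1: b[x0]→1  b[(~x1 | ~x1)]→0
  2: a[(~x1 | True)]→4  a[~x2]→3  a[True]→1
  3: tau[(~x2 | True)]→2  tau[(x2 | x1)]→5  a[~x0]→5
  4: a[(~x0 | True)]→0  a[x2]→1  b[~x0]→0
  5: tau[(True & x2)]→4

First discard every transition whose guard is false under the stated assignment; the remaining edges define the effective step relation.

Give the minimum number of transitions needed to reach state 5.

Answer: UNREACHABLE

Analysis:
Breadth-first toward 5:
  Layer 0: {0}
  Layer 1: {4}
5 never appears.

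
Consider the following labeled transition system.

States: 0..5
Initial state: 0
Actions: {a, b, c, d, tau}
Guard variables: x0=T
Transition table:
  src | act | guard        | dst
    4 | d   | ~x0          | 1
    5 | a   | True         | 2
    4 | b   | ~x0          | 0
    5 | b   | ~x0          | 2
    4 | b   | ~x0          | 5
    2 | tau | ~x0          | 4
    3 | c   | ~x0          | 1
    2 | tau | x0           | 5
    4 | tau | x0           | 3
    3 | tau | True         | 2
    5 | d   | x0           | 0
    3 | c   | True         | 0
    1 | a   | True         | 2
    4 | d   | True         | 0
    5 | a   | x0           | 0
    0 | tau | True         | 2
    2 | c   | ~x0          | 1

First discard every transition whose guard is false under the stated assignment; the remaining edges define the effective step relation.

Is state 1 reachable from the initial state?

After dropping false guards: 10 live edges.
depth 0: {0}
depth 1: {2}  total {0,2}
depth 2: {5}  total {0,2,5}
Reach set: {0,2,5}

Answer: UNREACHABLE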